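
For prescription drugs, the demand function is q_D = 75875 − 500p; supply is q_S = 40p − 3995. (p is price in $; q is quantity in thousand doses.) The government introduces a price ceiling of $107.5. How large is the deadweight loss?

In inverse form: demand p = 151.75 − 0.002q, supply p = 99.875 + 0.025q.
Competitive equilibrium: 151.75 − 0.002q = 99.875 + 0.025q → q* = 1921.2963, p* = 147.9074.
At the ceiling p = 107.5, quantity supplied = (107.5 − 99.875)/0.025 = 305.
Willingness to pay at q' = 305: 151.75 − 0.002·305 = 151.14.
Δq = 1921.2963 − 305 = 1616.2963; wedge = 151.14 − 107.5 = 43.64.
The triangle = ½ × 1616.2963 × 43.64 = $35267.59 thousand.

$35267.59 thousand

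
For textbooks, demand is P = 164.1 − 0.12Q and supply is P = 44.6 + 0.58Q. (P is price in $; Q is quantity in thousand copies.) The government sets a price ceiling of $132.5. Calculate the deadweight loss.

$128.52 thousand

Competitive equilibrium: 164.1 − 0.12Q = 44.6 + 0.58Q → Q* = 170.7143, P* = 143.6143.
At the ceiling P = 132.5, quantity supplied = (132.5 − 44.6)/0.58 = 151.5517.
Willingness to pay at Q' = 151.5517: 164.1 − 0.12·151.5517 = 145.9138.
ΔQ = 170.7143 − 151.5517 = 19.1626; wedge = 145.9138 − 132.5 = 13.4138.
The triangle = ½ × 19.1626 × 13.4138 = $128.52 thousand.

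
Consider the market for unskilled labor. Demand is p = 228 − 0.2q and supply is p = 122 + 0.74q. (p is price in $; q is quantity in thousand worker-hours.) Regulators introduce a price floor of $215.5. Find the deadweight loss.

Competitive equilibrium: 228 − 0.2q = 122 + 0.74q → q* = 112.766, p* = 205.4468.
At the floor p = 215.5, quantity demanded = (228 − 215.5)/0.2 = 62.5.
Sellers' marginal cost at q' = 62.5: 122 + 0.74·62.5 = 168.25.
Δq = 112.766 − 62.5 = 50.266; wedge = 215.5 − 168.25 = 47.25.
DWL = ½ × 50.266 × 47.25 = $1187.53 thousand.

$1187.53 thousand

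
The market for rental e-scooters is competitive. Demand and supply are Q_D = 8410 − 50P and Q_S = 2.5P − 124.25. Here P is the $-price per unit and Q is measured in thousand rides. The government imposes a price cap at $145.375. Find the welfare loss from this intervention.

$387.48 thousand

In inverse form: demand P = 168.2 − 0.02Q, supply P = 49.7 + 0.4Q.
Competitive equilibrium: 168.2 − 0.02Q = 49.7 + 0.4Q → Q* = 282.14286, P* = 162.55714.
At the ceiling P = 145.375, quantity supplied = (145.375 − 49.7)/0.4 = 239.1875.
Willingness to pay at Q' = 239.1875: 168.2 − 0.02·239.1875 = 163.41625.
ΔQ = 282.14286 − 239.1875 = 42.95536; wedge = 163.41625 − 145.375 = 18.04125.
The triangle = ½ × 42.95536 × 18.04125 = $387.48 thousand.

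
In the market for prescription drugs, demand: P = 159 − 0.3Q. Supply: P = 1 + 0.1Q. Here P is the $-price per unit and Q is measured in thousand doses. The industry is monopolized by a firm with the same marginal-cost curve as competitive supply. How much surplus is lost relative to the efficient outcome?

Competitive equilibrium: 159 − 0.3Q = 1 + 0.1Q → Q* = 395, P* = 40.5.
Marginal revenue: MR = 159 − 0.6Q. Set MR = MC: 159 − 0.6Q = 1 + 0.1Q → Q_m = 225.7143.
Price P_m = 159 − 0.3·225.7143 = 91.2857; MC(Q_m) = 1 + 0.1·225.7143 = 23.5714.
Competitive Q* = 395, so ΔQ = 169.2857; wedge = 91.2857 − 23.5714 = 67.7143.
The triangle = ½ × 169.2857 × 67.7143 = $5731.53 thousand.

$5731.53 thousand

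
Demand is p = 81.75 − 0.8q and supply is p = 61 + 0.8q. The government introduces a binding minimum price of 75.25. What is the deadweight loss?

18.77

Competitive equilibrium: 81.75 − 0.8q = 61 + 0.8q → q* = 12.9688, p* = 71.375.
At the floor p = 75.25, quantity demanded = (81.75 − 75.25)/0.8 = 8.125.
Sellers' marginal cost at q' = 8.125: 61 + 0.8·8.125 = 67.5.
Δq = 12.9688 − 8.125 = 4.8438; wedge = 75.25 − 67.5 = 7.75.
Deadweight loss = ½ × 4.8438 × 7.75 = 18.77.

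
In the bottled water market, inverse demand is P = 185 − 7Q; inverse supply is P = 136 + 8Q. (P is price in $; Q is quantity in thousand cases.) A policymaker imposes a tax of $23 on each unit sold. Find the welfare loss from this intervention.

Competitive equilibrium: 185 − 7Q = 136 + 8Q → Q* = 3.2667, P* = 162.1333.
With the tax, the buyer price exceeds the seller price by 23: (185 − 7Q) − (136 + 8Q) = 23 → Q' = 1.7333.
ΔQ = 3.2667 − 1.7333 = 1.5334; the wedge equals the tax, 23.
Welfare loss = ½ × 1.5334 × 23 = $17.63 thousand.

$17.63 thousand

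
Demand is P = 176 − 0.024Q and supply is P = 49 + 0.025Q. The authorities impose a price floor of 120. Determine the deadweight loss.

1637.19

Competitive equilibrium: 176 − 0.024Q = 49 + 0.025Q → Q* = 2591.8367, P* = 113.7959.
At the floor P = 120, quantity demanded = (176 − 120)/0.024 = 2333.3333.
Sellers' marginal cost at Q' = 2333.3333: 49 + 0.025·2333.3333 = 107.3333.
ΔQ = 2591.8367 − 2333.3333 = 258.5034; wedge = 120 − 107.3333 = 12.6667.
Deadweight loss = ½ × 258.5034 × 12.6667 = 1637.19.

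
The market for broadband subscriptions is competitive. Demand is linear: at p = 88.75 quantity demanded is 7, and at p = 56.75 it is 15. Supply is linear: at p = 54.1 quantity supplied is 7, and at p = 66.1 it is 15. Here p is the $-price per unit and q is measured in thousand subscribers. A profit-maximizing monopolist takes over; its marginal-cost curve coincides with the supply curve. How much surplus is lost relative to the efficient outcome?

Demand slope = (56.75 − 88.75)/(15 − 7) = −4, so p = 116.75 − 4q.
Supply slope = (66.1 − 54.1)/(15 − 7) = 1.5, so p = 43.6 + 1.5q.
Competitive equilibrium: 116.75 − 4q = 43.6 + 1.5q → q* = 13.3, p* = 63.55.
Marginal revenue: MR = 116.75 − 8q. Set MR = MC: 116.75 − 8q = 43.6 + 1.5q → q_m = 7.7.
Price p_m = 116.75 − 4·7.7 = 85.95; MC(q_m) = 43.6 + 1.5·7.7 = 55.15.
Competitive q* = 13.3, so Δq = 5.6; wedge = 85.95 − 55.15 = 30.8.
The triangle = ½ × 5.6 × 30.8 = $86.24 thousand.

$86.24 thousand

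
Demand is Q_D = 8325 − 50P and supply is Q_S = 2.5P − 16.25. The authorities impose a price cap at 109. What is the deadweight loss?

3265.64

In inverse form: demand P = 166.5 − 0.02Q, supply P = 6.5 + 0.4Q.
Competitive equilibrium: 166.5 − 0.02Q = 6.5 + 0.4Q → Q* = 380.9524, P* = 158.881.
At the ceiling P = 109, quantity supplied = (109 − 6.5)/0.4 = 256.25.
Willingness to pay at Q' = 256.25: 166.5 − 0.02·256.25 = 161.375.
ΔQ = 380.9524 − 256.25 = 124.7024; wedge = 161.375 − 109 = 52.375.
Welfare loss = ½ × 124.7024 × 52.375 = 3265.64.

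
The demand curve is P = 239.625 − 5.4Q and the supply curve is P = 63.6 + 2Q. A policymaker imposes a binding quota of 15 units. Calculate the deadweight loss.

Competitive equilibrium: 239.625 − 5.4Q = 63.6 + 2Q → Q* = 23.7872, P* = 111.1743.
At Q = 15: demand price = 239.625 − 5.4·15 = 158.625; supply price = 63.6 + 2·15 = 93.6.
ΔQ = 23.7872 − 15 = 8.7872; wedge = 158.625 − 93.6 = 65.025.
Deadweight loss = ½ × 8.7872 × 65.025 = 285.69.

285.69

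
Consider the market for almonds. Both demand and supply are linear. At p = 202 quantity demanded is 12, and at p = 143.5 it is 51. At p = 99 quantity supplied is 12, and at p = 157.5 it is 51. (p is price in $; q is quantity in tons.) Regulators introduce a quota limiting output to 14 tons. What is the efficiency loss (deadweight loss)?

$1568.17

Demand slope = (143.5 − 202)/(51 − 12) = −1.5, so p = 220 − 1.5q.
Supply slope = (157.5 − 99)/(51 − 12) = 1.5, so p = 81 + 1.5q.
Competitive equilibrium: 220 − 1.5q = 81 + 1.5q → q* = 46.3333, p* = 150.5.
At q = 14: demand price = 220 − 1.5·14 = 199; supply price = 81 + 1.5·14 = 102.
Δq = 46.3333 − 14 = 32.3333; wedge = 199 − 102 = 97.
The triangle = ½ × 32.3333 × 97 = $1568.17.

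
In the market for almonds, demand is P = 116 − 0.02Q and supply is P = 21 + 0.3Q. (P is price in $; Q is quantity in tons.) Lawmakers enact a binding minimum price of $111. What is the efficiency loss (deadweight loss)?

$351.56

Competitive equilibrium: 116 − 0.02Q = 21 + 0.3Q → Q* = 296.875, P* = 110.0625.
At the floor P = 111, quantity demanded = (116 − 111)/0.02 = 250.
Sellers' marginal cost at Q' = 250: 21 + 0.3·250 = 96.
ΔQ = 296.875 − 250 = 46.875; wedge = 111 − 96 = 15.
The triangle = ½ × 46.875 × 15 = $351.56.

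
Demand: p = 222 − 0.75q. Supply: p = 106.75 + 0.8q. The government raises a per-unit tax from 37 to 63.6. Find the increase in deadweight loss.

863.21

Competitive equilibrium: 222 − 0.75q = 106.75 + 0.8q → q* = 74.3548, p* = 166.2339.
For a per-unit tax t: Δq = t/1.55, so DWL = ½·t·(t/1.55) = t²/3.1.
At t = 37: DWL = 441.613. At t = 63.6: DWL = 1304.826.
Increase = 1304.826 − 441.613 = 863.21.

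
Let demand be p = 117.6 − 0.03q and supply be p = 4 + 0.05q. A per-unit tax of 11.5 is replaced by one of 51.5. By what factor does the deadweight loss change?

20.055

Competitive equilibrium: 117.6 − 0.03q = 4 + 0.05q → q* = 1420, p* = 75.
For a per-unit tax t: Δq = t/0.08, so DWL = ½·t·(t/0.08) = t²/0.16.
At t = 11.5: DWL = 826.5625. At t = 51.5: DWL = 16576.5625.
Ratio = (51.5/11.5)² = 20.055.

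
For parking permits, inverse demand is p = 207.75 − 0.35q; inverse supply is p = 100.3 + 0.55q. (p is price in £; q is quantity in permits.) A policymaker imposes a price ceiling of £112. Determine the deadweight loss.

£4332.05

Competitive equilibrium: 207.75 − 0.35q = 100.3 + 0.55q → q* = 119.38889, p* = 165.96389.
At the ceiling p = 112, quantity supplied = (112 − 100.3)/0.55 = 21.27273.
Willingness to pay at q' = 21.27273: 207.75 − 0.35·21.27273 = 200.30454.
Δq = 119.38889 − 21.27273 = 98.11616; wedge = 200.30454 − 112 = 88.30454.
Welfare loss = ½ × 98.11616 × 88.30454 = £4332.05.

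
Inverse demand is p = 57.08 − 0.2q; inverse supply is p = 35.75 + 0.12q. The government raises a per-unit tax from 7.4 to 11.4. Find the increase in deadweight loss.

117.50

Competitive equilibrium: 57.08 − 0.2q = 35.75 + 0.12q → q* = 66.6563, p* = 43.7488.
For a per-unit tax t: Δq = t/0.32, so DWL = ½·t·(t/0.32) = t²/0.64.
At t = 7.4: DWL = 85.563. At t = 11.4: DWL = 203.063.
Increase = 203.063 − 85.563 = 117.50.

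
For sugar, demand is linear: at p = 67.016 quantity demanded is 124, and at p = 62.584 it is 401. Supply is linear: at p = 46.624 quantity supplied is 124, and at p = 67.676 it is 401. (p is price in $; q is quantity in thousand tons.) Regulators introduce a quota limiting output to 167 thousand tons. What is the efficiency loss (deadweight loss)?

$1468.16 thousand

Demand slope = (62.584 − 67.016)/(401 − 124) = −0.016, so p = 69 − 0.016q.
Supply slope = (67.676 − 46.624)/(401 − 124) = 0.076, so p = 37.2 + 0.076q.
Competitive equilibrium: 69 − 0.016q = 37.2 + 0.076q → q* = 345.6522, p* = 63.4696.
At q = 167: demand price = 69 − 0.016·167 = 66.328; supply price = 37.2 + 0.076·167 = 49.892.
Δq = 345.6522 − 167 = 178.6522; wedge = 66.328 − 49.892 = 16.436.
Deadweight loss = ½ × 178.6522 × 16.436 = $1468.16 thousand.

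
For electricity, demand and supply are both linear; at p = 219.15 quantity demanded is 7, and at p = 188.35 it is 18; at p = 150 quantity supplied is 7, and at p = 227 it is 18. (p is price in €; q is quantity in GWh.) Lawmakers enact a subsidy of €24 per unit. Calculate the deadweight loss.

Demand slope = (188.35 − 219.15)/(18 − 7) = −2.8, so p = 238.75 − 2.8q.
Supply slope = (227 − 150)/(18 − 7) = 7, so p = 101 + 7q.
Competitive equilibrium: 238.75 − 2.8q = 101 + 7q → q* = 14.0561, p* = 199.3929.
The subsidy lowers effective supply by 24: p = 77 + 7q.
New quantity: 238.75 − 2.8q = 77 + 7q → q' = 16.5051.
Overproduction Δq = 16.5051 − 14.0561 = 2.449; wedge = subsidy = 24.
Welfare loss = ½ × 2.449 × 24 = €29.39.

€29.39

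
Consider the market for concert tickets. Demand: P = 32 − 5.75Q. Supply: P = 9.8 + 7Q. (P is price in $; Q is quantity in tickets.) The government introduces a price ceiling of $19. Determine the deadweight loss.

$1.16

Competitive equilibrium: 32 − 5.75Q = 9.8 + 7Q → Q* = 1.7412, P* = 21.9882.
At the ceiling P = 19, quantity supplied = (19 − 9.8)/7 = 1.3143.
Willingness to pay at Q' = 1.3143: 32 − 5.75·1.3143 = 24.4428.
ΔQ = 1.7412 − 1.3143 = 0.4269; wedge = 24.4428 − 19 = 5.4428.
Welfare loss = ½ × 0.4269 × 5.4428 = $1.16.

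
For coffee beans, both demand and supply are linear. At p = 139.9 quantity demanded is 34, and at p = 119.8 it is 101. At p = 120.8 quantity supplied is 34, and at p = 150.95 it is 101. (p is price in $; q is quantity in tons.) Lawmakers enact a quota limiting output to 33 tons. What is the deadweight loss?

$262.68

Demand slope = (119.8 − 139.9)/(101 − 34) = −0.3, so p = 150.1 − 0.3q.
Supply slope = (150.95 − 120.8)/(101 − 34) = 0.45, so p = 105.5 + 0.45q.
Competitive equilibrium: 150.1 − 0.3q = 105.5 + 0.45q → q* = 59.4667, p* = 132.26.
At q = 33: demand price = 150.1 − 0.3·33 = 140.2; supply price = 105.5 + 0.45·33 = 120.35.
Δq = 59.4667 − 33 = 26.4667; wedge = 140.2 − 120.35 = 19.85.
Welfare loss = ½ × 26.4667 × 19.85 = $262.68.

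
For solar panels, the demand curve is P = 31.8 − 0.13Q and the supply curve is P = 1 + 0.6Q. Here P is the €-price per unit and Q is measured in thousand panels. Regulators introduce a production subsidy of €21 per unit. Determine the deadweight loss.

Competitive equilibrium: 31.8 − 0.13Q = 1 + 0.6Q → Q* = 42.1918, P* = 26.3151.
The subsidy lowers effective supply by 21: P = 0.6Q − 20.
New quantity: 31.8 − 0.13Q = 0.6Q − 20 → Q' = 70.9589.
Overproduction ΔQ = 70.9589 − 42.1918 = 28.7671; wedge = subsidy = 21.
Deadweight loss = ½ × 28.7671 × 21 = €302.05 thousand.

€302.05 thousand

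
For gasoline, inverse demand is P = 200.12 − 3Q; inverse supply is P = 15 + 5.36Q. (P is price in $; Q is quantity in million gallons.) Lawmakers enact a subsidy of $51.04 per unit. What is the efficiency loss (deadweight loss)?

Competitive equilibrium: 200.12 − 3Q = 15 + 5.36Q → Q* = 22.1435, P* = 133.6894.
The subsidy lowers effective supply by 51.04: P = 5.36Q − 36.04.
New quantity: 200.12 − 3Q = 5.36Q − 36.04 → Q' = 28.2488.
Overproduction ΔQ = 28.2488 − 22.1435 = 6.1053; wedge = subsidy = 51.04.
Deadweight loss = ½ × 6.1053 × 51.04 = $155.81 million.

$155.81 million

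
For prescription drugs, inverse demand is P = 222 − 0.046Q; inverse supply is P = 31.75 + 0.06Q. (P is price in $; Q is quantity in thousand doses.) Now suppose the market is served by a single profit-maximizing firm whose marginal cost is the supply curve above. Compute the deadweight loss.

Competitive equilibrium: 222 − 0.046Q = 31.75 + 0.06Q → Q* = 1794.81132, P* = 139.43868.
Marginal revenue: MR = 222 − 0.092Q. Set MR = MC: 222 − 0.092Q = 31.75 + 0.06Q → Q_m = 1251.64474.
Price P_m = 222 − 0.046·1251.64474 = 164.42434; MC(Q_m) = 31.75 + 0.06·1251.64474 = 106.84868.
Competitive Q* = 1794.81132, so ΔQ = 543.16658; wedge = 164.42434 − 106.84868 = 57.57566.
Welfare loss = ½ × 543.16658 × 57.57566 = $15636.59 thousand.

$15636.59 thousand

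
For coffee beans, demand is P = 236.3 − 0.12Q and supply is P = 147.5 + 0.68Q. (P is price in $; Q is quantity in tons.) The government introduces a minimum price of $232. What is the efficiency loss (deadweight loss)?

$2260.01

Competitive equilibrium: 236.3 − 0.12Q = 147.5 + 0.68Q → Q* = 111, P* = 222.98.
At the floor P = 232, quantity demanded = (236.3 − 232)/0.12 = 35.8333.
Sellers' marginal cost at Q' = 35.8333: 147.5 + 0.68·35.8333 = 171.8666.
ΔQ = 111 − 35.8333 = 75.1667; wedge = 232 − 171.8666 = 60.1334.
Welfare loss = ½ × 75.1667 × 60.1334 = $2260.01.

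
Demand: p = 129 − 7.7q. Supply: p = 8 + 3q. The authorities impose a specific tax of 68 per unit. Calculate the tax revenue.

336.82

Competitive equilibrium: 129 − 7.7q = 8 + 3q → q* = 11.3084, p* = 41.9252.
With the tax, the buyer price exceeds the seller price by 68: (129 − 7.7q) − (8 + 3q) = 68 → q' = 4.9533.
Tax revenue = 68 × 4.9533 = 336.82.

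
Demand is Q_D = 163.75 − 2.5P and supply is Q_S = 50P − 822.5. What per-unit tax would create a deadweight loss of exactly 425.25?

18.9

In inverse form: demand P = 65.5 − 0.4Q, supply P = 16.45 + 0.02Q.
Competitive equilibrium: 65.5 − 0.4Q = 16.45 + 0.02Q → Q* = 116.7857, P* = 18.7857.
A tax t gives ΔQ = t/0.42 and wedge t, so DWL = t²/0.84.
t²/0.84 = 425.25 → t² = 357.21 → t = 18.9.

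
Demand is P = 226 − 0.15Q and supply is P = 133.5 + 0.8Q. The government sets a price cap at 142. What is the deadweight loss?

3574.10

Competitive equilibrium: 226 − 0.15Q = 133.5 + 0.8Q → Q* = 97.3684, P* = 211.3947.
At the ceiling P = 142, quantity supplied = (142 − 133.5)/0.8 = 10.625.
Willingness to pay at Q' = 10.625: 226 − 0.15·10.625 = 224.4063.
ΔQ = 97.3684 − 10.625 = 86.7434; wedge = 224.4063 − 142 = 82.4063.
Welfare loss = ½ × 86.7434 × 82.4063 = 3574.10.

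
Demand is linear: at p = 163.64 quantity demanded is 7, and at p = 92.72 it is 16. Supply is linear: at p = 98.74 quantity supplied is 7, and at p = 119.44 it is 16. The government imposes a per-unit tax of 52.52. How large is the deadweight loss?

Demand slope = (92.72 − 163.64)/(16 − 7) = −7.88, so p = 218.8 − 7.88q.
Supply slope = (119.44 − 98.74)/(16 − 7) = 2.3, so p = 82.64 + 2.3q.
Competitive equilibrium: 218.8 − 7.88q = 82.64 + 2.3q → q* = 13.3752, p* = 113.4031.
With the tax, the buyer price exceeds the seller price by 52.52: (218.8 − 7.88q) − (82.64 + 2.3q) = 52.52 → q' = 8.2161.
Δq = 13.3752 − 8.2161 = 5.1591; the wedge equals the tax, 52.52.
Welfare loss = ½ × 5.1591 × 52.52 = 135.48.

135.48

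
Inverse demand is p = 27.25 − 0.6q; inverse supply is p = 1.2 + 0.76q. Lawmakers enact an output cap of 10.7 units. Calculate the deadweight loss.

48.60

Competitive equilibrium: 27.25 − 0.6q = 1.2 + 0.76q → q* = 19.1544, p* = 15.7574.
At q = 10.7: demand price = 27.25 − 0.6·10.7 = 20.83; supply price = 1.2 + 0.76·10.7 = 9.332.
Δq = 19.1544 − 10.7 = 8.4544; wedge = 20.83 − 9.332 = 11.498.
Deadweight loss = ½ × 8.4544 × 11.498 = 48.60.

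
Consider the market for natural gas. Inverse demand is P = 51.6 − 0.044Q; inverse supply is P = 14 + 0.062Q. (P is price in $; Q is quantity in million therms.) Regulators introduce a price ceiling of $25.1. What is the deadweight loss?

$1635.85 million

Competitive equilibrium: 51.6 − 0.044Q = 14 + 0.062Q → Q* = 354.717, P* = 35.9925.
At the ceiling P = 25.1, quantity supplied = (25.1 − 14)/0.062 = 179.0323.
Willingness to pay at Q' = 179.0323: 51.6 − 0.044·179.0323 = 43.7226.
ΔQ = 354.717 − 179.0323 = 175.6847; wedge = 43.7226 − 25.1 = 18.6226.
DWL = ½ × 175.6847 × 18.6226 = $1635.85 million.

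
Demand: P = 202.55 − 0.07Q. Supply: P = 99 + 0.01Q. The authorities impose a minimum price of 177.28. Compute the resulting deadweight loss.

34847.56

Competitive equilibrium: 202.55 − 0.07Q = 99 + 0.01Q → Q* = 1294.375, P* = 111.9438.
At the floor P = 177.28, quantity demanded = (202.55 − 177.28)/0.07 = 361.
Sellers' marginal cost at Q' = 361: 99 + 0.01·361 = 102.61.
ΔQ = 1294.375 − 361 = 933.375; wedge = 177.28 − 102.61 = 74.67.
DWL = ½ × 933.375 × 74.67 = 34847.56.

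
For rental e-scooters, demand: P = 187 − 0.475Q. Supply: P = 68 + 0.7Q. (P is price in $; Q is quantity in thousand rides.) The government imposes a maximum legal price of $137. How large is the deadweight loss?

Competitive equilibrium: 187 − 0.475Q = 68 + 0.7Q → Q* = 101.2766, P* = 138.8936.
At the ceiling P = 137, quantity supplied = (137 − 68)/0.7 = 98.5714.
Willingness to pay at Q' = 98.5714: 187 − 0.475·98.5714 = 140.1786.
ΔQ = 101.2766 − 98.5714 = 2.7052; wedge = 140.1786 − 137 = 3.1786.
DWL = ½ × 2.7052 × 3.1786 = $4.30 thousand.

$4.30 thousand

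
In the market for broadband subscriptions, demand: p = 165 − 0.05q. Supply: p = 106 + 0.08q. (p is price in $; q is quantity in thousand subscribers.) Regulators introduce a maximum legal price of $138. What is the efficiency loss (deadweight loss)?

$188.46 thousand

Competitive equilibrium: 165 − 0.05q = 106 + 0.08q → q* = 453.8462, p* = 142.3077.
At the ceiling p = 138, quantity supplied = (138 − 106)/0.08 = 400.
Willingness to pay at q' = 400: 165 − 0.05·400 = 145.
Δq = 453.8462 − 400 = 53.8462; wedge = 145 − 138 = 7.
Welfare loss = ½ × 53.8462 × 7 = $188.46 thousand.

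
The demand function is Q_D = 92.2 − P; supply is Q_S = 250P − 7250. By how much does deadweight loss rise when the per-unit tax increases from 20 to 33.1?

In inverse form: demand P = 92.2 − Q, supply P = 29 + 0.004Q.
Competitive equilibrium: 92.2 − Q = 29 + 0.004Q → Q* = 62.9482, P* = 29.2518.
For a per-unit tax t: ΔQ = t/1.004, so DWL = ½·t·(t/1.004) = t²/2.008.
At t = 20: DWL = 199.203. At t = 33.1: DWL = 545.623.
Increase = 545.623 − 199.203 = 346.42.

346.42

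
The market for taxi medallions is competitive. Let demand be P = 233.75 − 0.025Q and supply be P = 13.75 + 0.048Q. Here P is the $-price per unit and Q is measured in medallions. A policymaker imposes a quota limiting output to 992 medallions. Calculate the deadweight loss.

$149185.19

Competitive equilibrium: 233.75 − 0.025Q = 13.75 + 0.048Q → Q* = 3013.69863, P* = 158.40753.
At Q = 992: demand price = 233.75 − 0.025·992 = 208.95; supply price = 13.75 + 0.048·992 = 61.366.
ΔQ = 3013.69863 − 992 = 2021.69863; wedge = 208.95 − 61.366 = 147.584.
DWL = ½ × 2021.69863 × 147.584 = $149185.19.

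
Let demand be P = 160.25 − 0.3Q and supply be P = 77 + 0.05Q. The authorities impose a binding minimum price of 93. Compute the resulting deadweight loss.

32.80

Competitive equilibrium: 160.25 − 0.3Q = 77 + 0.05Q → Q* = 237.8571, P* = 88.8929.
At the floor P = 93, quantity demanded = (160.25 − 93)/0.3 = 224.1667.
Sellers' marginal cost at Q' = 224.1667: 77 + 0.05·224.1667 = 88.2083.
ΔQ = 237.8571 − 224.1667 = 13.6904; wedge = 93 − 88.2083 = 4.7917.
Deadweight loss = ½ × 13.6904 × 4.7917 = 32.80.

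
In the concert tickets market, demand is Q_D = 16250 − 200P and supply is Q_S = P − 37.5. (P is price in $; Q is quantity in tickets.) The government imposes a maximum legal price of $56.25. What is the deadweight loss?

$308.62

In inverse form: demand P = 81.25 − 0.005Q, supply P = 37.5 + Q.
Competitive equilibrium: 81.25 − 0.005Q = 37.5 + Q → Q* = 43.5323, P* = 81.0323.
At the ceiling P = 56.25, quantity supplied = (56.25 − 37.5)/1 = 18.75.
Willingness to pay at Q' = 18.75: 81.25 − 0.005·18.75 = 81.1563.
ΔQ = 43.5323 − 18.75 = 24.7823; wedge = 81.1563 − 56.25 = 24.9063.
Deadweight loss = ½ × 24.7823 × 24.9063 = $308.62.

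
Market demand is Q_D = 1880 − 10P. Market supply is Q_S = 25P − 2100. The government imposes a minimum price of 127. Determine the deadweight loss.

1235.57

In inverse form: demand P = 188 − 0.1Q, supply P = 84 + 0.04Q.
Competitive equilibrium: 188 − 0.1Q = 84 + 0.04Q → Q* = 742.8571, P* = 113.7143.
At the floor P = 127, quantity demanded = (188 − 127)/0.1 = 610.
Sellers' marginal cost at Q' = 610: 84 + 0.04·610 = 108.4.
ΔQ = 742.8571 − 610 = 132.8571; wedge = 127 − 108.4 = 18.6.
The triangle = ½ × 132.8571 × 18.6 = 1235.57.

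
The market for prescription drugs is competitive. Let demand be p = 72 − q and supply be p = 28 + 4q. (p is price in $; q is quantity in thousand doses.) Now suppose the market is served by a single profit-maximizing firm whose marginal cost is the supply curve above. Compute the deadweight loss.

Competitive equilibrium: 72 − q = 28 + 4q → q* = 8.8, p* = 63.2.
Marginal revenue: MR = 72 − 2q. Set MR = MC: 72 − 2q = 28 + 4q → q_m = 7.3333.
Price p_m = 72 − 1·7.3333 = 64.6667; MC(q_m) = 28 + 4·7.3333 = 57.3332.
Competitive q* = 8.8, so Δq = 1.4667; wedge = 64.6667 − 57.3332 = 7.3335.
The triangle = ½ × 1.4667 × 7.3335 = $5.38 thousand.

$5.38 thousand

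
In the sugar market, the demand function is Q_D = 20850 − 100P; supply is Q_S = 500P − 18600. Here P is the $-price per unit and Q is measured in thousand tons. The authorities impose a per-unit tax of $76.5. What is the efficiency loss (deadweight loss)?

$243843.75 thousand

In inverse form: demand P = 208.5 − 0.01Q, supply P = 37.2 + 0.002Q.
Competitive equilibrium: 208.5 − 0.01Q = 37.2 + 0.002Q → Q* = 14275, P* = 65.75.
With the tax, the buyer price exceeds the seller price by 76.5: (208.5 − 0.01Q) − (37.2 + 0.002Q) = 76.5 → Q' = 7900.
ΔQ = 14275 − 7900 = 6375; the wedge equals the tax, 76.5.
Welfare loss = ½ × 6375 × 76.5 = $243843.75 thousand.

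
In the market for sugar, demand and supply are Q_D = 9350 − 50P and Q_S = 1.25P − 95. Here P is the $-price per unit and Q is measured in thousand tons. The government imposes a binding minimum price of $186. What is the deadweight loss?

$2987.80 thousand

In inverse form: demand P = 187 − 0.02Q, supply P = 76 + 0.8Q.
Competitive equilibrium: 187 − 0.02Q = 76 + 0.8Q → Q* = 135.36585, P* = 184.29268.
At the floor P = 186, quantity demanded = (187 − 186)/0.02 = 50.
Sellers' marginal cost at Q' = 50: 76 + 0.8·50 = 116.
ΔQ = 135.36585 − 50 = 85.36585; wedge = 186 − 116 = 70.
Deadweight loss = ½ × 85.36585 × 70 = $2987.80 thousand.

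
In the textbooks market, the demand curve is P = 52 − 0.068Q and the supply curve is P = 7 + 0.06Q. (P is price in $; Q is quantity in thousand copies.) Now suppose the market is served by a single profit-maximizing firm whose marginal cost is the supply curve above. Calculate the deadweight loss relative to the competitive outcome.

Competitive equilibrium: 52 − 0.068Q = 7 + 0.06Q → Q* = 351.5625, P* = 28.0938.
Marginal revenue: MR = 52 − 0.136Q. Set MR = MC: 52 − 0.136Q = 7 + 0.06Q → Q_m = 229.5918.
Price P_m = 52 − 0.068·229.5918 = 36.3878; MC(Q_m) = 7 + 0.06·229.5918 = 20.7755.
Competitive Q* = 351.5625, so ΔQ = 121.9707; wedge = 36.3878 − 20.7755 = 15.6123.
The triangle = ½ × 121.9707 × 15.6123 = $952.12 thousand.

$952.12 thousand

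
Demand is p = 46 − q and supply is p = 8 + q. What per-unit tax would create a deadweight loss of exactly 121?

22

Competitive equilibrium: 46 − q = 8 + q → q* = 19, p* = 27.
A tax t gives Δq = t/2 and wedge t, so DWL = t²/4.
t²/4 = 121 → t² = 484 → t = 22.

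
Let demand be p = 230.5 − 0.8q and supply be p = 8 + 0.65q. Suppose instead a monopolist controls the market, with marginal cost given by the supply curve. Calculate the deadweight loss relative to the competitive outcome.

Competitive equilibrium: 230.5 − 0.8q = 8 + 0.65q → q* = 153.4483, p* = 107.7414.
Marginal revenue: MR = 230.5 − 1.6q. Set MR = MC: 230.5 − 1.6q = 8 + 0.65q → q_m = 98.8889.
Price p_m = 230.5 − 0.8·98.8889 = 151.3889; MC(q_m) = 8 + 0.65·98.8889 = 72.2778.
Competitive q* = 153.4483, so Δq = 54.5594; wedge = 151.3889 − 72.2778 = 79.1111.
Deadweight loss = ½ × 54.5594 × 79.1111 = 2158.13.

2158.13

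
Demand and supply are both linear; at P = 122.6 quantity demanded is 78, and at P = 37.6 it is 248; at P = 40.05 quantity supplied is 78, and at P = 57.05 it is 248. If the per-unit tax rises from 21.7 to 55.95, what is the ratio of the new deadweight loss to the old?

Demand slope = (37.6 − 122.6)/(248 − 78) = −0.5, so P = 161.6 − 0.5Q.
Supply slope = (57.05 − 40.05)/(248 − 78) = 0.1, so P = 32.25 + 0.1Q.
Competitive equilibrium: 161.6 − 0.5Q = 32.25 + 0.1Q → Q* = 215.5833, P* = 53.8083.
For a per-unit tax t: ΔQ = t/0.6, so DWL = ½·t·(t/0.6) = t²/1.2.
At t = 21.7: DWL = 392.408. At t = 55.95: DWL = 2608.669.
Ratio = (55.95/21.7)² = 6.648.

6.648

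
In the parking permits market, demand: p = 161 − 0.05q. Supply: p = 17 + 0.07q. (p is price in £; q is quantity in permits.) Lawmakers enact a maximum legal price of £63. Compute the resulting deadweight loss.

£17681.63

Competitive equilibrium: 161 − 0.05q = 17 + 0.07q → q* = 1200, p* = 101.
At the ceiling p = 63, quantity supplied = (63 − 17)/0.07 = 657.14286.
Willingness to pay at q' = 657.14286: 161 − 0.05·657.14286 = 128.14286.
Δq = 1200 − 657.14286 = 542.85714; wedge = 128.14286 − 63 = 65.14286.
Deadweight loss = ½ × 542.85714 × 65.14286 = £17681.63.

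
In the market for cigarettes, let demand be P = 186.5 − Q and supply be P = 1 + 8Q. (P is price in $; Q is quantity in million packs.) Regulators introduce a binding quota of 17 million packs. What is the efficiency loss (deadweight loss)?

Competitive equilibrium: 186.5 − Q = 1 + 8Q → Q* = 20.6111, P* = 165.8889.
At Q = 17: demand price = 186.5 − 1·17 = 169.5; supply price = 1 + 8·17 = 137.
ΔQ = 20.6111 − 17 = 3.6111; wedge = 169.5 − 137 = 32.5.
The triangle = ½ × 3.6111 × 32.5 = $58.68 million.

$58.68 million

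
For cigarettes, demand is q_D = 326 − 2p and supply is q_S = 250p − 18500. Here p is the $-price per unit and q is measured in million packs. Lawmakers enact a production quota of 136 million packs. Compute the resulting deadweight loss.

$415.13 million

In inverse form: demand p = 163 − 0.5q, supply p = 74 + 0.004q.
Competitive equilibrium: 163 − 0.5q = 74 + 0.004q → q* = 176.5873, p* = 74.7063.
At q = 136: demand price = 163 − 0.5·136 = 95; supply price = 74 + 0.004·136 = 74.544.
Δq = 176.5873 − 136 = 40.5873; wedge = 95 − 74.544 = 20.456.
Deadweight loss = ½ × 40.5873 × 20.456 = $415.13 million.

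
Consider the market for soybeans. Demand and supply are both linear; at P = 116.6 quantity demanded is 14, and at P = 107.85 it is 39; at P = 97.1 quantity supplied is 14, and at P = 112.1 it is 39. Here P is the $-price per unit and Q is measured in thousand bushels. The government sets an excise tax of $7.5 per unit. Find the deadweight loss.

$29.61 thousand

Demand slope = (107.85 − 116.6)/(39 − 14) = −0.35, so P = 121.5 − 0.35Q.
Supply slope = (112.1 − 97.1)/(39 − 14) = 0.6, so P = 88.7 + 0.6Q.
Competitive equilibrium: 121.5 − 0.35Q = 88.7 + 0.6Q → Q* = 34.5263, P* = 109.4158.
With the tax, the buyer price exceeds the seller price by 7.5: (121.5 − 0.35Q) − (88.7 + 0.6Q) = 7.5 → Q' = 26.6316.
ΔQ = 34.5263 − 26.6316 = 7.8947; the wedge equals the tax, 7.5.
Welfare loss = ½ × 7.8947 × 7.5 = $29.61 thousand.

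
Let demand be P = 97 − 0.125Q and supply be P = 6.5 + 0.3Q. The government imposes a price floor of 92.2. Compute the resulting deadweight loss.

Competitive equilibrium: 97 − 0.125Q = 6.5 + 0.3Q → Q* = 212.9412, P* = 70.3824.
At the floor P = 92.2, quantity demanded = (97 − 92.2)/0.125 = 38.4.
Sellers' marginal cost at Q' = 38.4: 6.5 + 0.3·38.4 = 18.02.
ΔQ = 212.9412 − 38.4 = 174.5412; wedge = 92.2 − 18.02 = 74.18.
The triangle = ½ × 174.5412 × 74.18 = 6473.73.

6473.73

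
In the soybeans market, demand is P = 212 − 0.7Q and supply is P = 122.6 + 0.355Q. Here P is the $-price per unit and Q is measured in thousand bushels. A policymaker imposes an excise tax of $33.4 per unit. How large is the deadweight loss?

$528.70 thousand

Competitive equilibrium: 212 − 0.7Q = 122.6 + 0.355Q → Q* = 84.7393, P* = 152.6825.
With the tax, the buyer price exceeds the seller price by 33.4: (212 − 0.7Q) − (122.6 + 0.355Q) = 33.4 → Q' = 53.0806.
ΔQ = 84.7393 − 53.0806 = 31.6587; the wedge equals the tax, 33.4.
Welfare loss = ½ × 31.6587 × 33.4 = $528.70 thousand.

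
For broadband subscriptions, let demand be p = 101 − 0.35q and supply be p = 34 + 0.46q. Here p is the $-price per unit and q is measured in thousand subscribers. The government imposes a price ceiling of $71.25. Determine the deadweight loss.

Competitive equilibrium: 101 − 0.35q = 34 + 0.46q → q* = 82.716, p* = 72.0494.
At the ceiling p = 71.25, quantity supplied = (71.25 − 34)/0.46 = 80.9783.
Willingness to pay at q' = 80.9783: 101 − 0.35·80.9783 = 72.6576.
Δq = 82.716 − 80.9783 = 1.7377; wedge = 72.6576 − 71.25 = 1.4076.
Deadweight loss = ½ × 1.7377 × 1.4076 = $1.22 thousand.

$1.22 thousand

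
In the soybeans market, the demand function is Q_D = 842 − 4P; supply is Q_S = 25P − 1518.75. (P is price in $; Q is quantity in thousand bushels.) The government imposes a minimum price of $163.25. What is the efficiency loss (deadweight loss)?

In inverse form: demand P = 210.5 − 0.25Q, supply P = 60.75 + 0.04Q.
Competitive equilibrium: 210.5 − 0.25Q = 60.75 + 0.04Q → Q* = 516.3793, P* = 81.4052.
At the floor P = 163.25, quantity demanded = (210.5 − 163.25)/0.25 = 189.
Sellers' marginal cost at Q' = 189: 60.75 + 0.04·189 = 68.31.
ΔQ = 516.3793 − 189 = 327.3793; wedge = 163.25 − 68.31 = 94.94.
The triangle = ½ × 327.3793 × 94.94 = $15540.70 thousand.

$15540.70 thousand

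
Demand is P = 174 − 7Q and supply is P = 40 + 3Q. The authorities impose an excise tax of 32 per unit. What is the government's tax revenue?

Competitive equilibrium: 174 − 7Q = 40 + 3Q → Q* = 13.4, P* = 80.2.
With the tax, the buyer price exceeds the seller price by 32: (174 − 7Q) − (40 + 3Q) = 32 → Q' = 10.2.
Tax revenue = 32 × 10.2 = 326.40.

326.40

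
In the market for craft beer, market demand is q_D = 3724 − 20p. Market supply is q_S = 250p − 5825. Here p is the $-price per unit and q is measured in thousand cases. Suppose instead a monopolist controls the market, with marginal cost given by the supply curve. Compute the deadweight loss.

$56792.60 thousand

In inverse form: demand p = 186.2 − 0.05q, supply p = 23.3 + 0.004q.
Competitive equilibrium: 186.2 − 0.05q = 23.3 + 0.004q → q* = 3016.66667, p* = 35.36667.
Marginal revenue: MR = 186.2 − 0.1q. Set MR = MC: 186.2 − 0.1q = 23.3 + 0.004q → q_m = 1566.34615.
Price p_m = 186.2 − 0.05·1566.34615 = 107.88269; MC(q_m) = 23.3 + 0.004·1566.34615 = 29.56538.
Competitive q* = 3016.66667, so Δq = 1450.32052; wedge = 107.88269 − 29.56538 = 78.31731.
DWL = ½ × 1450.32052 × 78.31731 = $56792.60 thousand.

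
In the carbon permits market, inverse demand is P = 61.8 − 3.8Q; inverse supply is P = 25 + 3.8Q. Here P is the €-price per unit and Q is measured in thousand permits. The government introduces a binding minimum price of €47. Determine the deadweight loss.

€3.41 thousand

Competitive equilibrium: 61.8 − 3.8Q = 25 + 3.8Q → Q* = 4.8421, P* = 43.4.
At the floor P = 47, quantity demanded = (61.8 − 47)/3.8 = 3.8947.
Sellers' marginal cost at Q' = 3.8947: 25 + 3.8·3.8947 = 39.7999.
ΔQ = 4.8421 − 3.8947 = 0.9474; wedge = 47 − 39.7999 = 7.2001.
Deadweight loss = ½ × 0.9474 × 7.2001 = €3.41 thousand.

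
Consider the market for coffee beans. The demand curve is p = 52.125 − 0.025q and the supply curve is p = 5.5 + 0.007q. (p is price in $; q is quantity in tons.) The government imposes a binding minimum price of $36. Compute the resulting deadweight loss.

$10550.32

Competitive equilibrium: 52.125 − 0.025q = 5.5 + 0.007q → q* = 1457.0313, p* = 15.6992.
At the floor p = 36, quantity demanded = (52.125 − 36)/0.025 = 645.
Sellers' marginal cost at q' = 645: 5.5 + 0.007·645 = 10.015.
Δq = 1457.0313 − 645 = 812.0313; wedge = 36 − 10.015 = 25.985.
The triangle = ½ × 812.0313 × 25.985 = $10550.32.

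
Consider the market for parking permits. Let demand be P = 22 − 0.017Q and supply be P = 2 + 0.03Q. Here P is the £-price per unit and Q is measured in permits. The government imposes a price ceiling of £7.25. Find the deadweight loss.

£1475.01

Competitive equilibrium: 22 − 0.017Q = 2 + 0.03Q → Q* = 425.5319, P* = 14.766.
At the ceiling P = 7.25, quantity supplied = (7.25 − 2)/0.03 = 175.
Willingness to pay at Q' = 175: 22 − 0.017·175 = 19.025.
ΔQ = 425.5319 − 175 = 250.5319; wedge = 19.025 − 7.25 = 11.775.
DWL = ½ × 250.5319 × 11.775 = £1475.01.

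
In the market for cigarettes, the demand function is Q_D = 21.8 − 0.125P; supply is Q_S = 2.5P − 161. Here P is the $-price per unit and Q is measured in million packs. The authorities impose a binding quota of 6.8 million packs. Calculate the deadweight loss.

In inverse form: demand P = 174.4 − 8Q, supply P = 64.4 + 0.4Q.
Competitive equilibrium: 174.4 − 8Q = 64.4 + 0.4Q → Q* = 13.0952, P* = 69.6381.
At Q = 6.8: demand price = 174.4 − 8·6.8 = 120; supply price = 64.4 + 0.4·6.8 = 67.12.
ΔQ = 13.0952 − 6.8 = 6.2952; wedge = 120 − 67.12 = 52.88.
Welfare loss = ½ × 6.2952 × 52.88 = $166.45 million.

$166.45 million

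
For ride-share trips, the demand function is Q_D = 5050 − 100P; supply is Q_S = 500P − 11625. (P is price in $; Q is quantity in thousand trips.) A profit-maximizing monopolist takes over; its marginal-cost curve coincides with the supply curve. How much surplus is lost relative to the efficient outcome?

In inverse form: demand P = 50.5 − 0.01Q, supply P = 23.25 + 0.002Q.
Competitive equilibrium: 50.5 − 0.01Q = 23.25 + 0.002Q → Q* = 2270.833333, P* = 27.791667.
Marginal revenue: MR = 50.5 − 0.02Q. Set MR = MC: 50.5 − 0.02Q = 23.25 + 0.002Q → Q_m = 1238.636364.
Price P_m = 50.5 − 0.01·1238.636364 = 38.113636; MC(Q_m) = 23.25 + 0.002·1238.636364 = 25.727273.
Competitive Q* = 2270.833333, so ΔQ = 1032.196969; wedge = 38.113636 − 25.727273 = 12.386363.
The triangle = ½ × 1032.196969 × 12.386363 = $6392.58 thousand.

$6392.58 thousand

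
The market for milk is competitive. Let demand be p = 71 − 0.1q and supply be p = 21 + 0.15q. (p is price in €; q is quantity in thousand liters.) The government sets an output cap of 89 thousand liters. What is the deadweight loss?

Competitive equilibrium: 71 − 0.1q = 21 + 0.15q → q* = 200, p* = 51.
At q = 89: demand price = 71 − 0.1·89 = 62.1; supply price = 21 + 0.15·89 = 34.35.
Δq = 200 − 89 = 111; wedge = 62.1 − 34.35 = 27.75.
Deadweight loss = ½ × 111 × 27.75 = €1540.125 thousand.

€1540.125 thousand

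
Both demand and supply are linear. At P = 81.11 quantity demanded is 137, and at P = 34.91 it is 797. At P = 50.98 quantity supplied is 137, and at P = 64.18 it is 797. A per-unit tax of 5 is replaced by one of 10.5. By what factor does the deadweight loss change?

Demand slope = (34.91 − 81.11)/(797 − 137) = −0.07, so P = 90.7 − 0.07Q.
Supply slope = (64.18 − 50.98)/(797 − 137) = 0.02, so P = 48.24 + 0.02Q.
Competitive equilibrium: 90.7 − 0.07Q = 48.24 + 0.02Q → Q* = 471.7778, P* = 57.6756.
For a per-unit tax t: ΔQ = t/0.09, so DWL = ½·t·(t/0.09) = t²/0.18.
At t = 5: DWL = 138.889. At t = 10.5: DWL = 612.5.
Ratio = (10.5/5)² = 4.41.

4.41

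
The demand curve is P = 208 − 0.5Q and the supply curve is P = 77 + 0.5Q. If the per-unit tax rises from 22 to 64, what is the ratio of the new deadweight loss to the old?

8.463

Competitive equilibrium: 208 − 0.5Q = 77 + 0.5Q → Q* = 131, P* = 142.5.
For a per-unit tax t: ΔQ = t/1, so DWL = ½·t·(t/1) = t²/2.
At t = 22: DWL = 242. At t = 64: DWL = 2048.
Ratio = (64/22)² = 8.463.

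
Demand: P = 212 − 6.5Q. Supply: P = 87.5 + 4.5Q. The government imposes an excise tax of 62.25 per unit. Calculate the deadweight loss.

Competitive equilibrium: 212 − 6.5Q = 87.5 + 4.5Q → Q* = 11.3182, P* = 138.4318.
With the tax, the buyer price exceeds the seller price by 62.25: (212 − 6.5Q) − (87.5 + 4.5Q) = 62.25 → Q' = 5.6591.
ΔQ = 11.3182 − 5.6591 = 5.6591; the wedge equals the tax, 62.25.
Welfare loss = ½ × 5.6591 × 62.25 = 176.14.

176.14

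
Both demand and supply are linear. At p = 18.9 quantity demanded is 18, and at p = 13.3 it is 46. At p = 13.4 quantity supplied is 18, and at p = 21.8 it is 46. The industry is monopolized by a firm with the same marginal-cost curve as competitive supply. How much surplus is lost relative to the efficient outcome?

17.16

Demand slope = (13.3 − 18.9)/(46 − 18) = −0.2, so p = 22.5 − 0.2q.
Supply slope = (21.8 − 13.4)/(46 − 18) = 0.3, so p = 8 + 0.3q.
Competitive equilibrium: 22.5 − 0.2q = 8 + 0.3q → q* = 29, p* = 16.7.
Marginal revenue: MR = 22.5 − 0.4q. Set MR = MC: 22.5 − 0.4q = 8 + 0.3q → q_m = 20.7143.
Price p_m = 22.5 − 0.2·20.7143 = 18.3571; MC(q_m) = 8 + 0.3·20.7143 = 14.2143.
Competitive q* = 29, so Δq = 8.2857; wedge = 18.3571 − 14.2143 = 4.1428.
DWL = ½ × 8.2857 × 4.1428 = 17.16.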